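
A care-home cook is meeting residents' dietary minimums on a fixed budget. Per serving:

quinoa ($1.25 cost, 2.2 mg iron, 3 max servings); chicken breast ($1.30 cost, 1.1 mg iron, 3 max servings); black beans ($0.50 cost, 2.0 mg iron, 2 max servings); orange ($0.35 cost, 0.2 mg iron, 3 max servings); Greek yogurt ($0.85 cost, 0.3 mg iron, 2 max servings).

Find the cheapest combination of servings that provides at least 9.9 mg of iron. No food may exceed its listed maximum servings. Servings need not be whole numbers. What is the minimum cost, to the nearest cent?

$4.35

Cost per mg of iron: black beans $0.2500, quinoa $0.5682, chicken breast $1.1818, orange $1.7500, Greek yogurt $2.8333.
Take 2 servings of black beans: +4.0 mg iron for $1.00 (total $1.00, still need 5.9 mg).
Take 2.682 servings of quinoa: +5.9 mg iron for $3.35 (total $4.35, still need 0.0 mg).
Greedy by cheapest-per-mg is optimal for a single linear constraint, so the minimum cost is $4.35.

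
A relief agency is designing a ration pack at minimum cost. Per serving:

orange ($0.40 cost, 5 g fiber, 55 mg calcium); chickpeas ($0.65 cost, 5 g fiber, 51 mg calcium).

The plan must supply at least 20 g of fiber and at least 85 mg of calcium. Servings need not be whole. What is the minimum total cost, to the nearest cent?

Two binding constraints pin down two serving amounts, so the optimal mix uses at most two foods. The candidates are each food alone (scaled to the tighter of fiber/calcium) and each pair with both constraints tight.
orange only: max(20/5, 85/55) = 4 servings → $1.60.
chickpeas only: max(20/5, 85/51) = 4 servings → $2.60.
orange + chickpeas with both targets exact would need a negative amount; discard.
Cheapest feasible corner: $1.60.

$1.60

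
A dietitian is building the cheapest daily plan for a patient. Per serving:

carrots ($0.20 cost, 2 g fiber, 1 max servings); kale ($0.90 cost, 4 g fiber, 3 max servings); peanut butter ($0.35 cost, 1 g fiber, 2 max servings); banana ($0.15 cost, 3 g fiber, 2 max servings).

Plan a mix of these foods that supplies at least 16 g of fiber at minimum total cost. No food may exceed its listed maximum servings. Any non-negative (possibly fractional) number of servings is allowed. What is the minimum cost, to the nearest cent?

$2.30

Cost per g of fiber: banana $0.0500, carrots $0.1000, kale $0.2250, peanut butter $0.3500.
Take 2 servings of banana: +6.0 g fiber for $0.30 (total $0.30, still need 10.0 g).
Take 1 serving of carrots: +2.0 g fiber for $0.20 (total $0.50, still need 8.0 g).
Take 2 servings of kale: +8.0 g fiber for $1.80 (total $2.30, still need 0.0 g).
Greedy by cheapest-per-g is optimal for a single linear constraint, so the minimum cost is $2.30.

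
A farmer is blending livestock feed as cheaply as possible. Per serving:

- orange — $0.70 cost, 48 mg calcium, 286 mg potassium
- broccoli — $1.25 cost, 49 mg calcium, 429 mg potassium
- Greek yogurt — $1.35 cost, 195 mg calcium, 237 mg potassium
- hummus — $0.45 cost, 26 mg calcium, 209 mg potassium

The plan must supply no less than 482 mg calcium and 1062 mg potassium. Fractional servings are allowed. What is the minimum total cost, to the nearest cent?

$4.06

orange only: max(482/48, 1062/286) = 10.04 servings → $7.03.
broccoli only: max(482/49, 1062/429) = 9.837 servings → $12.30.
Greek yogurt only: max(482/195, 1062/237) = 4.481 servings → $6.05.
hummus only: max(482/26, 1062/209) = 18.54 servings → $8.34.
orange + broccoli with both targets exact would need a negative amount; discard.
orange + Greek yogurt with both tight: 2.092 servings and 1.957 servings → $4.11.
orange + hummus: intersection lies outside the first quadrant.
broccoli + Greek yogurt with both tight: 1.289 servings and 2.148 servings → $4.51.
broccoli + hummus with both targets exact would need a negative amount; discard.
Greek yogurt + hummus with both tight: 2.114 servings and 2.684 servings → $4.06.
So the least-cost plan costs $4.06.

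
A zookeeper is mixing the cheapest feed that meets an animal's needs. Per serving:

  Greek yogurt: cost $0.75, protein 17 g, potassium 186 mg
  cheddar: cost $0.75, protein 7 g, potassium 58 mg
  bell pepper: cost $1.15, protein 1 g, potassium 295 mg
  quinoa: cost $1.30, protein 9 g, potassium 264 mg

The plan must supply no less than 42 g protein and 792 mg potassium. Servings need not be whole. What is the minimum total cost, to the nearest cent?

$3.15

An LP optimum is at a vertex; with two nutrient constraints at most two foods are used. Check each candidate.
Greek yogurt only: max(42/17, 792/186) = 4.258 servings → $3.19.
cheddar only: max(42/7, 792/58) = 13.66 servings → $10.24.
bell pepper only: max(42/1, 792/295) = 42 servings → $48.30.
quinoa only: max(42/9, 792/264) = 4.667 servings → $6.07.
Greek yogurt + cheddar with both targets exact would need a negative amount; discard.
Greek yogurt + bell pepper with both tight: 2.402 servings and 1.17 servings → $3.15.
Greek yogurt + quinoa with both tight: 1.407 servings and 2.009 servings → $3.67.
cheddar + bell pepper with both tight: 5.779 servings and 1.549 servings → $6.11.
cheddar + quinoa with both tight: 2.986 servings and 2.344 servings → $5.29.
bell pepper + quinoa with both targets exact would need a negative amount; discard.
So the least-cost plan costs $3.15.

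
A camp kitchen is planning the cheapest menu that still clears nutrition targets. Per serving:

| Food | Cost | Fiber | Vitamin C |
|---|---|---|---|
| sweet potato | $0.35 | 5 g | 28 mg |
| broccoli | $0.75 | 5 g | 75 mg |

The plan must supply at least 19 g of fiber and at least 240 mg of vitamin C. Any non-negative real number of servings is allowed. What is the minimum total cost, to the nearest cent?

$2.47

With two linear requirements the optimum uses one or two foods; enumerate the corners.
sweet potato only: max(19/5, 240/28) = 8.571 servings → $3.00.
broccoli only: max(19/5, 240/75) = 3.8 servings → $2.85.
sweet potato + broccoli with both tight: 0.9574 servings and 2.843 servings → $2.47.
So the least-cost plan costs $2.47.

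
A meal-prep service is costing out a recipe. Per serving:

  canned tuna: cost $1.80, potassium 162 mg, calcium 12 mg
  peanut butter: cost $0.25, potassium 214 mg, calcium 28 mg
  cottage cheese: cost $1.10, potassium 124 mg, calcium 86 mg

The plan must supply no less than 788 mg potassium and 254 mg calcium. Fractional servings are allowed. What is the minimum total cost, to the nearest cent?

An LP optimum is at a vertex; with two nutrient constraints at most two foods are used. Check each candidate.
canned tuna only: max(788/162, 254/12) = 21.17 servings → $38.10.
peanut butter only: max(788/214, 254/28) = 9.071 servings → $2.27.
cottage cheese only: max(788/124, 254/86) = 6.355 servings → $6.99.
canned tuna + peanut butter with both targets exact would need a negative amount; discard.
canned tuna + cottage cheese with both tight: 2.915 servings and 2.547 servings → $8.05.
peanut butter + cottage cheese with both tight: 2.429 servings and 2.163 servings → $2.99.
Cheapest feasible corner: $2.27.

$2.27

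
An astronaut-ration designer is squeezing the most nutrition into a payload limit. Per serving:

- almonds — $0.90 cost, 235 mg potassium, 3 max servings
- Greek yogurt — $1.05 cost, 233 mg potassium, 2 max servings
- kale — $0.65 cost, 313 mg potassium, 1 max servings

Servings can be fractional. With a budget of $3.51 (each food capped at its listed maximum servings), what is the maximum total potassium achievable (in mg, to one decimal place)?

1053.5 mg

Potassium per dollar: kale 481.5, almonds 261.1, Greek yogurt 221.9.
Take 1 serving of kale: spends $0.65, +313.0 mg potassium (running total 313.0 mg).
Take 3 servings of almonds: spends $2.70, +705.0 mg potassium (running total 1018.0 mg).
Take 0.1524 servings of Greek yogurt: spends $0.16, +35.5 mg potassium (running total 1053.5 mg).
Filling greedily by potassium-per-dollar is optimal for one linear limit, giving 1053.5 mg.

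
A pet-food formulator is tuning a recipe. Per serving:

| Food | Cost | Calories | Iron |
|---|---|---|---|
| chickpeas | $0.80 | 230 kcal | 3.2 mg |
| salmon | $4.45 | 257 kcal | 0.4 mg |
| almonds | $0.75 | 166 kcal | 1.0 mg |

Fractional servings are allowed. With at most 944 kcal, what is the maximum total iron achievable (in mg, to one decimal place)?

Iron per kcal: chickpeas 0.01391, almonds 0.006024, salmon 0.001556.
With no serving limits, spend the whole calories allowance on chickpeas: 944 kcal / 230 kcal × 3.2 mg = 13.1 mg.

13.1 mg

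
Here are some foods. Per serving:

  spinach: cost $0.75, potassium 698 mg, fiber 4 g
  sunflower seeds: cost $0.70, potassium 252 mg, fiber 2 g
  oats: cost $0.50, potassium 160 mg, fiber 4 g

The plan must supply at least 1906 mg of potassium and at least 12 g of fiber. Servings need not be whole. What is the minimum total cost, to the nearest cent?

$2.16

spinach only: max(1906/698, 12/4) = 3 servings → $2.25.
sunflower seeds only: max(1906/252, 12/2) = 7.563 servings → $5.29.
oats only: max(1906/160, 12/4) = 11.91 servings → $5.96.
spinach + sunflower seeds with both tight: 2.031 servings and 1.938 servings → $2.88.
spinach + oats with both tight: 2.651 servings and 0.3494 servings → $2.16.
sunflower seeds + oats: intersection lies outside the first quadrant.
So the least-cost plan costs $2.16.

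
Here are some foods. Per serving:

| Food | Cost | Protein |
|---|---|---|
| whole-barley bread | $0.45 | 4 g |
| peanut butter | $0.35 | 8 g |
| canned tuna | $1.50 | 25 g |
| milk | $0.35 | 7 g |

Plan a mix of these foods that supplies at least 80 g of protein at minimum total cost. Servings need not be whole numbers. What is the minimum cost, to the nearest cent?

$3.50

Cost per g of protein: peanut butter $0.0437, milk $0.0500, canned tuna $0.0600, whole-barley bread $0.1125.
With no serving limits, use only peanut butter: 80 g / 8 g = 10 servings × $0.35 = $3.50.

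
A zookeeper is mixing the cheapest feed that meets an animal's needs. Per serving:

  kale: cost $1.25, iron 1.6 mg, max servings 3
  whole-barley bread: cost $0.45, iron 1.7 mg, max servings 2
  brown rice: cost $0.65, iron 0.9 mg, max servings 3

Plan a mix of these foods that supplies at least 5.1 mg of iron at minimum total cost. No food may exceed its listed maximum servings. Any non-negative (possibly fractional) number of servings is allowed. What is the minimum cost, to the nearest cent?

$2.13

Cost per mg of iron: whole-barley bread $0.2647, brown rice $0.7222, kale $0.7812.
Take 2 servings of whole-barley bread: +3.4 mg iron for $0.90 (total $0.90, still need 1.7 mg).
Take 1.889 servings of brown rice: +1.7 mg iron for $1.23 (total $2.13, still need 0.0 mg).
Greedy by cheapest-per-mg is optimal for a single linear constraint, so the minimum cost is $2.13.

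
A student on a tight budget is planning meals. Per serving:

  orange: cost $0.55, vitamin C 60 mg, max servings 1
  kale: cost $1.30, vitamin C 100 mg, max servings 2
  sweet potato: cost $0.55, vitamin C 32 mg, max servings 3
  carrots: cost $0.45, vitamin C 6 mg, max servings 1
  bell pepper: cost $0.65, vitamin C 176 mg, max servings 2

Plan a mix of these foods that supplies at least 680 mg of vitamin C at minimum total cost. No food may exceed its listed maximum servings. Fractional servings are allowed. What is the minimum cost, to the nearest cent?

$5.62

Cost per mg of vitamin C: bell pepper $0.0037, orange $0.0092, kale $0.0130, sweet potato $0.0172, carrots $0.0750.
Take 2 servings of bell pepper: +352.0 mg vitamin C for $1.30 (total $1.30, still need 328.0 mg).
Take 1 serving of orange: +60.0 mg vitamin C for $0.55 (total $1.85, still need 268.0 mg).
Take 2 servings of kale: +200.0 mg vitamin C for $2.60 (total $4.45, still need 68.0 mg).
Take 2.125 servings of sweet potato: +68.0 mg vitamin C for $1.17 (total $5.62, still need 0.0 mg).
Greedy by cheapest-per-mg is optimal for a single linear constraint, so the minimum cost is $5.62.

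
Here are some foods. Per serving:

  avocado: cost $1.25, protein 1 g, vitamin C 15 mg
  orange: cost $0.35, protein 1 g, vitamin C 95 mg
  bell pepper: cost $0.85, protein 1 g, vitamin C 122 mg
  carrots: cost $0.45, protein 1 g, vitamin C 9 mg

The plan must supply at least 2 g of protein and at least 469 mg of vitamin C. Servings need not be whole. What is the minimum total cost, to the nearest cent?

$1.73

An LP optimum is at a vertex; with two nutrient constraints at most two foods are used. Check each candidate.
avocado only: max(2/1, 469/15) = 31.27 servings → $39.08.
orange only: max(2/1, 469/95) = 4.937 servings → $1.73.
bell pepper only: max(2/1, 469/122) = 3.844 servings → $3.27.
carrots only: max(2/1, 469/9) = 52.11 servings → $23.45.
avocado + orange: intersection lies outside the first quadrant.
avocado + bell pepper with both targets exact would need a negative amount; discard.
avocado + carrots with both targets exact would need a negative amount; discard.
orange + bell pepper: the both-tight solution has a negative serving — not a feasible corner.
orange + carrots with both targets exact would need a negative amount; discard.
bell pepper + carrots: the both-tight solution has a negative serving — not a feasible corner.
The minimum over all feasible corners is $1.73.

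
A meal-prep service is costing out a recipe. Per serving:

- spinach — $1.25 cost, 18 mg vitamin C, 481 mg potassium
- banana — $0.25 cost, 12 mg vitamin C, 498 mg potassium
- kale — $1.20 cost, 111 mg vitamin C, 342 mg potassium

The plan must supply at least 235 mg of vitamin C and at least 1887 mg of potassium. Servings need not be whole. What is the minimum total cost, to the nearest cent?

$2.84

Two binding constraints pin down two serving amounts, so the optimal mix uses at most two foods. The candidates are each food alone (scaled to the tighter of vitamin C/potassium) and each pair with both constraints tight.
spinach only: max(235/18, 1887/481) = 13.06 servings → $16.32.
banana only: max(235/12, 1887/498) = 19.58 servings → $4.90.
kale only: max(235/111, 1887/342) = 5.518 servings → $6.62.
spinach + banana with both targets exact would need a negative amount; discard.
spinach + kale with both tight: 2.733 servings and 1.674 servings → $5.42.
banana + kale with both tight: 2.523 servings and 1.844 servings → $2.84.
So the least-cost plan costs $2.84.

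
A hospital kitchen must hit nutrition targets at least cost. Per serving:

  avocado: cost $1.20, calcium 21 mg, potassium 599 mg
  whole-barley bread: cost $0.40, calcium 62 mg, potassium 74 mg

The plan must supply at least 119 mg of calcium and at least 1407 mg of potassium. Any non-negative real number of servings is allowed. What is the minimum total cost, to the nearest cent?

The cheapest plan sits at a corner of the feasible region — with two constraints it uses at most two foods.
avocado only: max(119/21, 1407/599) = 5.667 servings → $6.80.
whole-barley bread only: max(119/62, 1407/74) = 19.01 servings → $7.61.
avocado + whole-barley bread with both tight: 2.204 servings and 1.173 servings → $3.11.
The minimum over all feasible corners is $3.11.

$3.11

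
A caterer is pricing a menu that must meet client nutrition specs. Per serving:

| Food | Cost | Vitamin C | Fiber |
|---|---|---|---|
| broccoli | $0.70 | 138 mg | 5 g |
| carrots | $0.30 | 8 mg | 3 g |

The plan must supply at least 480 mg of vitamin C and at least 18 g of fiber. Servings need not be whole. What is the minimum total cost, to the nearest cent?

$2.49

This is a tiny linear program; its minimum lies at a vertex of the feasible set. List the vertices and price them.
broccoli only: max(480/138, 18/5) = 3.6 servings → $2.52.
carrots only: max(480/8, 18/3) = 60 servings → $18.00.
broccoli + carrots with both tight: 3.465 servings and 0.2246 servings → $2.49.
So the least-cost plan costs $2.49.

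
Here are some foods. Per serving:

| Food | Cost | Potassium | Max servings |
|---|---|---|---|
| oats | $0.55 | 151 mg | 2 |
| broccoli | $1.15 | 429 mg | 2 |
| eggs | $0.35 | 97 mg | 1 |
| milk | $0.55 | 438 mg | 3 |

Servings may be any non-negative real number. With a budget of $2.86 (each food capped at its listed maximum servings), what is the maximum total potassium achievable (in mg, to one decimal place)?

Potassium per dollar: milk 796.4, broccoli 373, eggs 277.1, oats 274.5.
Take 3 servings of milk: spends $1.65, +1314.0 mg potassium (running total 1314.0 mg).
Take 1.052 servings of broccoli: spends $1.21, +451.4 mg potassium (running total 1765.4 mg).
Filling greedily by potassium-per-dollar is optimal for one linear limit, giving 1765.4 mg.

1765.4 mg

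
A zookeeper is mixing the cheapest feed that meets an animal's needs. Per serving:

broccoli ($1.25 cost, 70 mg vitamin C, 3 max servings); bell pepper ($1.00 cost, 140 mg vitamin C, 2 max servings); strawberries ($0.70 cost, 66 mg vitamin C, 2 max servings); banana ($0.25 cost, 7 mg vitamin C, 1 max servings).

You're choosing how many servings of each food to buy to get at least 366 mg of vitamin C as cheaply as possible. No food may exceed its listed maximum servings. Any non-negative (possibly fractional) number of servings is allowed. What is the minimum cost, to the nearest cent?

Cost per mg of vitamin C: bell pepper $0.0071, strawberries $0.0106, broccoli $0.0179, banana $0.0357.
Take 2 servings of bell pepper: +280.0 mg vitamin C for $2.00 (total $2.00, still need 86.0 mg).
Take 1.303 servings of strawberries: +86.0 mg vitamin C for $0.91 (total $2.91, still need 0.0 mg).
Filling from the cheapest source first is optimal under one linear minimum: $2.91.

$2.91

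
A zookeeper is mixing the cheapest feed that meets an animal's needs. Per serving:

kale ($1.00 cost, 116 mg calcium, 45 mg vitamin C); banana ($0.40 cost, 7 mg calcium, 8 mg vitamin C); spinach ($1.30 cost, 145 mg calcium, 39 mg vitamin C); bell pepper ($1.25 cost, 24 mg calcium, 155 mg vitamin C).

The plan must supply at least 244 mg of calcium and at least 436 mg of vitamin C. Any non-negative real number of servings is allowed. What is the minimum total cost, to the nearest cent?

$4.55

The cheapest plan sits at a corner of the feasible region — with two constraints it uses at most two foods.
kale only: max(244/116, 436/45) = 9.689 servings → $9.69.
banana only: max(244/7, 436/8) = 54.5 servings → $21.80.
spinach only: max(244/145, 436/39) = 11.18 servings → $14.53.
bell pepper only: max(244/24, 436/155) = 10.17 servings → $12.71.
kale + banana with both targets exact would need a negative amount; discard.
kale + spinach: the both-tight solution has a negative serving — not a feasible corner.
kale + bell pepper with both tight: 1.619 servings and 2.343 servings → $4.55.
banana + spinach: intersection lies outside the first quadrant.
banana + bell pepper with both tight: 30.63 servings and 1.232 servings → $13.79.
spinach + bell pepper with both tight: 1.27 servings and 2.493 servings → $4.77.
So the least-cost plan costs $4.55.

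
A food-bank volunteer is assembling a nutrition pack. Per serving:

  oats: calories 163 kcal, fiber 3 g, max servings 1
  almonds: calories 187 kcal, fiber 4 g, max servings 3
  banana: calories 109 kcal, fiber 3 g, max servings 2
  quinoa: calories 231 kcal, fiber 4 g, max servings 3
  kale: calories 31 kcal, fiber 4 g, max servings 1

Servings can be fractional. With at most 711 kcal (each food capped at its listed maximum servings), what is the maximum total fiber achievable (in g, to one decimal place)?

Fiber per kcal: kale 0.129, banana 0.02752, almonds 0.02139, oats 0.0184, quinoa 0.01732.
Take 1 serving of kale: uses 31 kcal, +4.0 g fiber (running total 4.0 g).
Take 2 servings of banana: uses 218 kcal, +6.0 g fiber (running total 10.0 g).
Take 2.471 servings of almonds: uses 462 kcal, +9.9 g fiber (running total 19.9 g).
Greedy by best ratio exhausts the calories allowance optimally: 19.9 g.

19.9 g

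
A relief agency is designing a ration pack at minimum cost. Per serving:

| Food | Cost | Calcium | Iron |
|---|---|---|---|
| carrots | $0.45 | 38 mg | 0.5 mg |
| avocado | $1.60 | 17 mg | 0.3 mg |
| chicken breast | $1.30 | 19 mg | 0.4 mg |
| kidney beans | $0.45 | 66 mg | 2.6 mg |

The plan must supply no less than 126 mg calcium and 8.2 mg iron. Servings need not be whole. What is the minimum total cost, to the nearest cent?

$1.42

Minimising a linear cost over {calcium ≥ 126, iron ≥ 8.2, servings ≥ 0} — the optimum is at a vertex, using one or two foods.
carrots only: max(126/38, 8.2/0.5) = 16.4 servings → $7.38.
avocado only: max(126/17, 8.2/0.3) = 27.33 servings → $43.73.
chicken breast only: max(126/19, 8.2/0.4) = 20.5 servings → $26.65.
kidney beans only: max(126/66, 8.2/2.6) = 3.154 servings → $1.42.
carrots + avocado: the both-tight solution has a negative serving — not a feasible corner.
carrots + chicken breast with both targets exact would need a negative amount; discard.
carrots + kidney beans: the both-tight solution has a negative serving — not a feasible corner.
avocado + chicken breast with both targets exact would need a negative amount; discard.
avocado + kidney beans with both targets exact would need a negative amount; discard.
chicken breast + kidney beans: the both-tight solution has a negative serving — not a feasible corner.
So the least-cost plan costs $1.42.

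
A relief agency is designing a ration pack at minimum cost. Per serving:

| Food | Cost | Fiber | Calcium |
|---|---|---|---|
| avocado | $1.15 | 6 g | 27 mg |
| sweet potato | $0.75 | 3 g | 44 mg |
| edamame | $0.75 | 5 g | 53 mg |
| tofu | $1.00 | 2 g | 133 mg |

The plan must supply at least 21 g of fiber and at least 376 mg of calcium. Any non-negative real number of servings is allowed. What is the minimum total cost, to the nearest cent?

$4.11

Two binding constraints pin down two serving amounts, so the optimal mix uses at most two foods. The candidates are each food alone (scaled to the tighter of fiber/calcium) and each pair with both constraints tight.
avocado only: max(21/6, 376/27) = 13.93 servings → $16.01.
sweet potato only: max(21/3, 376/44) = 8.545 servings → $6.41.
edamame only: max(21/5, 376/53) = 7.094 servings → $5.32.
tofu only: max(21/2, 376/133) = 10.5 servings → $10.50.
avocado + sweet potato: intersection lies outside the first quadrant.
avocado + edamame: the both-tight solution has a negative serving — not a feasible corner.
avocado + tofu with both tight: 2.743 servings and 2.27 servings → $5.42.
sweet potato + edamame with both targets exact would need a negative amount; discard.
sweet potato + tofu with both tight: 6.563 servings and 0.6559 servings → $5.58.
edamame + tofu with both tight: 3.651 servings and 1.372 servings → $4.11.
The minimum over all feasible corners is $4.11.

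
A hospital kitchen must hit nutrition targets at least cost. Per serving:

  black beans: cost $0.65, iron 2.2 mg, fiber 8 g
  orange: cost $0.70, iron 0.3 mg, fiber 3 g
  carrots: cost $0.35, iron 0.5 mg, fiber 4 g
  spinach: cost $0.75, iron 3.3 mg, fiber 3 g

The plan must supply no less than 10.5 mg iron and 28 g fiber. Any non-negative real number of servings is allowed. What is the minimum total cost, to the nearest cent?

An LP optimum is at a vertex; with two nutrient constraints at most two foods are used. Check each candidate.
black beans only: max(10.5/2.2, 28/8) = 4.773 servings → $3.10.
orange only: max(10.5/0.3, 28/3) = 35 servings → $24.50.
carrots only: max(10.5/0.5, 28/4) = 21 servings → $7.35.
spinach only: max(10.5/3.3, 28/3) = 9.333 servings → $7.00.
black beans + orange: intersection lies outside the first quadrant.
black beans + carrots: intersection lies outside the first quadrant.
black beans + spinach with both tight: 3.076 servings and 1.131 servings → $2.85.
orange + carrots: intersection lies outside the first quadrant.
orange + spinach with both tight: 6.767 servings and 2.567 servings → $6.66.
carrots + spinach with both tight: 5.205 servings and 2.393 servings → $3.62.
Cheapest feasible corner: $2.85.

$2.85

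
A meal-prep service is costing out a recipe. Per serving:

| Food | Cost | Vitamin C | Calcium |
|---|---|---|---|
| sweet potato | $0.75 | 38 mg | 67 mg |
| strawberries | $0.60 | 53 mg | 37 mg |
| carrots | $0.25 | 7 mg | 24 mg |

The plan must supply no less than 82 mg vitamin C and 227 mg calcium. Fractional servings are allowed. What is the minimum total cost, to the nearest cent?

At the optimum either one food covers both requirements or two foods hit both targets exactly; no other combination can be cheaper.
sweet potato only: max(82/38, 227/67) = 3.388 servings → $2.54.
strawberries only: max(82/53, 227/37) = 6.135 servings → $3.68.
carrots only: max(82/7, 227/24) = 11.71 servings → $2.93.
sweet potato + strawberries with both targets exact would need a negative amount; discard.
sweet potato + carrots with both tight: 0.8555 servings and 7.07 servings → $2.41.
strawberries + carrots with both tight: 0.3741 servings and 8.882 servings → $2.44.
The minimum over all feasible corners is $2.41.

$2.41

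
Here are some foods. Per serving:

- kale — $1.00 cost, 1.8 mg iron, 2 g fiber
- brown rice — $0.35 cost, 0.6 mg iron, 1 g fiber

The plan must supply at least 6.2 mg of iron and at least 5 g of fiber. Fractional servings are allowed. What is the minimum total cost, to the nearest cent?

$3.44

With two linear requirements the optimum uses one or two foods; enumerate the corners.
kale only: max(6.2/1.8, 5/2) = 3.444 servings → $3.44.
brown rice only: max(6.2/0.6, 5/1) = 10.33 servings → $3.62.
kale + brown rice: intersection lies outside the first quadrant.
The minimum over all feasible corners is $3.44.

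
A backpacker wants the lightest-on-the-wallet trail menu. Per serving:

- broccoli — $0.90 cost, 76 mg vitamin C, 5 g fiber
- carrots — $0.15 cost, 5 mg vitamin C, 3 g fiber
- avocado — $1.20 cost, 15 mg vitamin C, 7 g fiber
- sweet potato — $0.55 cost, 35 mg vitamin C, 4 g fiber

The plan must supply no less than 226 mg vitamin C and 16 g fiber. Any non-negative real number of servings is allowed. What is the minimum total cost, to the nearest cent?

$2.71

broccoli only: max(226/76, 16/5) = 3.2 servings → $2.88.
carrots only: max(226/5, 16/3) = 45.2 servings → $6.78.
avocado only: max(226/15, 16/7) = 15.07 servings → $18.08.
sweet potato only: max(226/35, 16/4) = 6.457 servings → $3.55.
broccoli + carrots with both tight: 2.946 servings and 0.4236 servings → $2.71.
broccoli + avocado with both tight: 2.937 servings and 0.1882 servings → $2.87.
broccoli + sweet potato with both tight: 2.667 servings and 0.6667 servings → $2.77.
carrots + avocado: the both-tight solution has a negative serving — not a feasible corner.
carrots + sweet potato: the both-tight solution has a negative serving — not a feasible corner.
avocado + sweet potato with both targets exact would need a negative amount; discard.
So the least-cost plan costs $2.71.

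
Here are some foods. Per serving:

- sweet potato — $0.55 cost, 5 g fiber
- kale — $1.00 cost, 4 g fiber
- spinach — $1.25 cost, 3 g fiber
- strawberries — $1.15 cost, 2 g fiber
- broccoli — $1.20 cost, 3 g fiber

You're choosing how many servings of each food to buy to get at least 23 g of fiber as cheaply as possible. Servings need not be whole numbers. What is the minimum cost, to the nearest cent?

$2.53

Cost per g of fiber: sweet potato $0.1100, kale $0.2500, broccoli $0.4000, spinach $0.4167, strawberries $0.5750.
With no serving limits, use only sweet potato: 23 g / 5 g = 4.6 servings × $0.55 = $2.53.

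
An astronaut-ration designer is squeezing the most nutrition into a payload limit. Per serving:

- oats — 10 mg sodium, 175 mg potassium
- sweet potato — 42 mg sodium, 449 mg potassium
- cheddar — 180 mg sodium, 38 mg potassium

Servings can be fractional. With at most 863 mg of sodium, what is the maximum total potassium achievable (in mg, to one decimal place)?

Potassium per mg sodium: oats 17.5, sweet potato 10.69, cheddar 0.2111.
With no serving limits, spend the whole sodium allowance on oats: 863 mg / 10 mg × 175 mg = 15102.5 mg.

15102.5 mg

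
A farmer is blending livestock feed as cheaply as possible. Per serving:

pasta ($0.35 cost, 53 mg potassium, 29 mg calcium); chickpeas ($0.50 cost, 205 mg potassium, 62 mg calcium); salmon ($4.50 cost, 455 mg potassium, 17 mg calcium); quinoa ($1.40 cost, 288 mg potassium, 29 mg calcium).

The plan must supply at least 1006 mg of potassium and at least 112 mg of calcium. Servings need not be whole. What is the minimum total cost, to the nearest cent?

The cheapest plan sits at a corner of the feasible region — with two constraints it uses at most two foods.
pasta only: max(1006/53, 112/29) = 18.98 servings → $6.64.
chickpeas only: max(1006/205, 112/62) = 4.907 servings → $2.45.
salmon only: max(1006/455, 112/17) = 6.588 servings → $29.65.
quinoa only: max(1006/288, 112/29) = 3.862 servings → $5.41.
pasta + chickpeas with both targets exact would need a negative amount; discard.
pasta + salmon with both tight: 2.754 servings and 1.89 servings → $9.47.
pasta + quinoa with both tight: 0.4522 servings and 3.41 servings → $4.93.
chickpeas + salmon with both tight: 1.369 servings and 1.594 servings → $7.86.
chickpeas + quinoa with both tight: 0.2588 servings and 3.309 servings → $4.76.
salmon + quinoa: intersection lies outside the first quadrant.
The minimum over all feasible corners is $2.45.

$2.45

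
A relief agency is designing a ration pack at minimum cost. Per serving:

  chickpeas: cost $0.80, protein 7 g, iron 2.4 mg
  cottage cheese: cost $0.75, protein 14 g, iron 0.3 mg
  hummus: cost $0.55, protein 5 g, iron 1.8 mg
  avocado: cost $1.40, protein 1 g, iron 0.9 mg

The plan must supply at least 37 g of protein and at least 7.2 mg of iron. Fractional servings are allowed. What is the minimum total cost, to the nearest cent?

Minimising a linear cost over {protein ≥ 37, iron ≥ 7.2, servings ≥ 0} — the optimum is at a vertex, using one or two foods.
chickpeas only: max(37/7, 7.2/2.4) = 5.286 servings → $4.23.
cottage cheese only: max(37/14, 7.2/0.3) = 24 servings → $18.00.
hummus only: max(37/5, 7.2/1.8) = 7.4 servings → $4.07.
avocado only: max(37/1, 7.2/0.9) = 37 servings → $51.80.
chickpeas + cottage cheese with both tight: 2.848 servings and 1.219 servings → $3.19.
chickpeas + hummus with both targets exact would need a negative amount; discard.
chickpeas + avocado: intersection lies outside the first quadrant.
cottage cheese + hummus with both tight: 1.291 servings and 3.785 servings → $3.05.
cottage cheese + avocado with both tight: 2.122 servings and 7.293 servings → $11.80.
hummus + avocado with both targets exact would need a negative amount; discard.
The minimum over all feasible corners is $3.05.

$3.05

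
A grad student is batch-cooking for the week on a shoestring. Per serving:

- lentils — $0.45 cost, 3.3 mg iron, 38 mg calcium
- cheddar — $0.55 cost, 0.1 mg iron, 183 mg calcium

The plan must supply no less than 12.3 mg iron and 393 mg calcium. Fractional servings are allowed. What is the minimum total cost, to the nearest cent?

At the optimum either one food covers both requirements or two foods hit both targets exactly; no other combination can be cheaper.
lentils only: max(12.3/3.3, 393/38) = 10.34 servings → $4.65.
cheddar only: max(12.3/0.1, 393/183) = 123 servings → $67.65.
lentils + cheddar with both tight: 3.685 servings and 1.382 servings → $2.42.
So the least-cost plan costs $2.42.

$2.42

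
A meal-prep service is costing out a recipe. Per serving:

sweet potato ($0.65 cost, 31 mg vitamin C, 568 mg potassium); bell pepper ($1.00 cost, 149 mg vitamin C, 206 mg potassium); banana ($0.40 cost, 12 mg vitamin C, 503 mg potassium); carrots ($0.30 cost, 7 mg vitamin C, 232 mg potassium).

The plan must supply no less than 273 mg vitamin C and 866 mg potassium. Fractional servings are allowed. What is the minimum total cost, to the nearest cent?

Check every corner: each single food scaled to meet both minima, and each pair solved so both constraints bind.
sweet potato only: max(273/31, 866/568) = 8.806 servings → $5.72.
bell pepper only: max(273/149, 866/206) = 4.204 servings → $4.20.
banana only: max(273/12, 866/503) = 22.75 servings → $9.10.
carrots only: max(273/7, 866/232) = 39 servings → $11.70.
sweet potato + bell pepper with both tight: 0.9303 servings and 1.639 servings → $2.24.
sweet potato + banana: intersection lies outside the first quadrant.
sweet potato + carrots: intersection lies outside the first quadrant.
bell pepper + banana with both tight: 1.751 servings and 1.004 servings → $2.15.
bell pepper + carrots with both tight: 1.729 servings and 2.198 servings → $2.39.
banana + carrots: intersection lies outside the first quadrant.
The minimum over all feasible corners is $2.15.

$2.15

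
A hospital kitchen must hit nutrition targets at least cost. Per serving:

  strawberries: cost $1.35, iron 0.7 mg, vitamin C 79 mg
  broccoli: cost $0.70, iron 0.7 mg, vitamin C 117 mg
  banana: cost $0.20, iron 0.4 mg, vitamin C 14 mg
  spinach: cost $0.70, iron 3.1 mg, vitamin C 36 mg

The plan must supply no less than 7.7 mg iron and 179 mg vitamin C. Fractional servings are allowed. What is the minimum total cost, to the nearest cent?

$2.18

The cheapest plan sits at a corner of the feasible region — with two constraints it uses at most two foods.
strawberries only: max(7.7/0.7, 179/79) = 11 servings → $14.85.
broccoli only: max(7.7/0.7, 179/117) = 11 servings → $7.70.
banana only: max(7.7/0.4, 179/14) = 19.25 servings → $3.85.
spinach only: max(7.7/3.1, 179/36) = 4.972 servings → $3.48.
strawberries + broccoli with both targets exact would need a negative amount; discard.
strawberries + banana with both targets exact would need a negative amount; discard.
strawberries + spinach with both tight: 1.264 servings and 2.198 servings → $3.25.
broccoli + banana: the both-tight solution has a negative serving — not a feasible corner.
broccoli + spinach with both tight: 0.8228 servings and 2.298 servings → $2.18.
banana + spinach with both tight: 9.576 servings and 1.248 servings → $2.79.
The minimum over all feasible corners is $2.18.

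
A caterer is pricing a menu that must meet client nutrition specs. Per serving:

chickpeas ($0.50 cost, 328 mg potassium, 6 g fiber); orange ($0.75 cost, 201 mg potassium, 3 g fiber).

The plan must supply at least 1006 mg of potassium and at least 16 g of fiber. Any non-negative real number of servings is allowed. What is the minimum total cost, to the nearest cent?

$1.53

Check every corner: each single food scaled to meet both minima, and each pair solved so both constraints bind.
chickpeas only: max(1006/328, 16/6) = 3.067 servings → $1.53.
orange only: max(1006/201, 16/3) = 5.333 servings → $4.00.
chickpeas + orange with both tight: 0.8919 servings and 3.55 servings → $3.11.
Cheapest feasible corner: $1.53.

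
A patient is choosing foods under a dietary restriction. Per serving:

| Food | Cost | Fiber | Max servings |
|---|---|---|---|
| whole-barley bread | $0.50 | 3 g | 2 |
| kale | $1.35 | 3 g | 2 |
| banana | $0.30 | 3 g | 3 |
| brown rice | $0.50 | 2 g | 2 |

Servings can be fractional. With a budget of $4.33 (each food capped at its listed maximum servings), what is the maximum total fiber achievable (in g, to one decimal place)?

22.2 g

Fiber per dollar: banana 10, whole-barley bread 6, brown rice 4, kale 2.222.
Take 3 servings of banana: spends $0.90, +9.0 g fiber (running total 9.0 g).
Take 2 servings of whole-barley bread: spends $1.00, +6.0 g fiber (running total 15.0 g).
Take 2 servings of brown rice: spends $1.00, +4.0 g fiber (running total 19.0 g).
Take 1.059 servings of kale: spends $1.43, +3.2 g fiber (running total 22.2 g).
Greedy by best ratio exhausts the cost allowance optimally: 22.2 g.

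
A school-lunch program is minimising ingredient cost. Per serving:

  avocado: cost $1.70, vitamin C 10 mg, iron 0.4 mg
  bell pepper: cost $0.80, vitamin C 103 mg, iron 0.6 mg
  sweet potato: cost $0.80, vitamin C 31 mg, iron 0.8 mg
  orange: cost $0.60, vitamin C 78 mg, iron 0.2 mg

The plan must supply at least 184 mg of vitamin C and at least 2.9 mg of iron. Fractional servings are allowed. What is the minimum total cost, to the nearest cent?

avocado only: max(184/10, 2.9/0.4) = 18.4 servings → $31.28.
bell pepper only: max(184/103, 2.9/0.6) = 4.833 servings → $3.87.
sweet potato only: max(184/31, 2.9/0.8) = 5.935 servings → $4.75.
orange only: max(184/78, 2.9/0.2) = 14.5 servings → $8.70.
avocado + bell pepper with both tight: 5.349 servings and 1.267 servings → $10.11.
avocado + sweet potato: the both-tight solution has a negative serving — not a feasible corner.
avocado + orange with both tight: 6.486 servings and 1.527 servings → $11.94.
bell pepper + sweet potato with both tight: 0.8981 servings and 2.951 servings → $3.08.
bell pepper + orange with both targets exact would need a negative amount; discard.
sweet potato + orange with both tight: 3.37 servings and 1.02 servings → $3.31.
Cheapest feasible corner: $3.08.

$3.08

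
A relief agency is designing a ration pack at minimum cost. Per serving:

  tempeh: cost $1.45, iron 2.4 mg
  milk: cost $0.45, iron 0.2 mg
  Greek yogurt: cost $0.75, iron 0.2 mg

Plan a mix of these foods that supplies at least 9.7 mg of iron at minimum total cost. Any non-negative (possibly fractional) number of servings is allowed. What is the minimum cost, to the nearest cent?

$5.86

Cost per mg of iron: tempeh $0.6042, milk $2.2500, Greek yogurt $3.7500.
With no serving limits, use only tempeh: 9.7 mg / 2.4 mg = 4.042 servings × $1.45 = $5.86.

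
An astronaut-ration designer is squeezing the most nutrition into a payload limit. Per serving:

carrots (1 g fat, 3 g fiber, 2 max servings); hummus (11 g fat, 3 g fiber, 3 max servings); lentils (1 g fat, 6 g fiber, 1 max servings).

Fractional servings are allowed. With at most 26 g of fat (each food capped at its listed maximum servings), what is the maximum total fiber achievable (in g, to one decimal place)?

Fiber per g fat: lentils 6, carrots 3, hummus 0.2727.
Take 1 serving of lentils: uses 1 g fat, +6.0 g fiber (running total 6.0 g).
Take 2 servings of carrots: uses 2 g fat, +6.0 g fiber (running total 12.0 g).
Take 2.091 servings of hummus: uses 23 g fat, +6.3 g fiber (running total 18.3 g).
Greedy by best ratio exhausts the fat allowance optimally: 18.3 g.

18.3 g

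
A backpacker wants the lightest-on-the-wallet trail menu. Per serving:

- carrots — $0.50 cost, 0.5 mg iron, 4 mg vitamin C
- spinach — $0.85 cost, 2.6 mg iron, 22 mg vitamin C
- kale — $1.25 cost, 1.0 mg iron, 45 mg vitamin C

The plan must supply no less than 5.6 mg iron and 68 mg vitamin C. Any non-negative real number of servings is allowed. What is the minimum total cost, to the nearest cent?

$2.35

Compare the cost at each extreme point of the feasible region.
carrots only: max(5.6/0.5, 68/4) = 17 servings → $8.50.
spinach only: max(5.6/2.6, 68/22) = 3.091 servings → $2.63.
kale only: max(5.6/1.0, 68/45) = 5.6 servings → $7.00.
carrots + spinach: the both-tight solution has a negative serving — not a feasible corner.
carrots + kale with both tight: 9.946 servings and 0.627 servings → $5.76.
spinach + kale with both tight: 1.937 servings and 0.5642 servings → $2.35.
The minimum over all feasible corners is $2.35.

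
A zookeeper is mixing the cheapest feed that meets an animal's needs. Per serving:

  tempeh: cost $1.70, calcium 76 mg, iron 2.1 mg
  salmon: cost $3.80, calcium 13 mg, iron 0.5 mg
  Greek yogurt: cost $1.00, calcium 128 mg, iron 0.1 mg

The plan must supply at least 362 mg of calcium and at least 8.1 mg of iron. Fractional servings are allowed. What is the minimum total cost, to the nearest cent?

$7.07

The cheapest plan sits at a corner of the feasible region — with two constraints it uses at most two foods.
tempeh only: max(362/76, 8.1/2.1) = 4.763 servings → $8.10.
salmon only: max(362/13, 8.1/0.5) = 27.85 servings → $105.82.
Greek yogurt only: max(362/128, 8.1/0.1) = 81 servings → $81.00.
tempeh + salmon: the both-tight solution has a negative serving — not a feasible corner.
tempeh + Greek yogurt with both tight: 3.831 servings and 0.5536 servings → $7.07.
salmon + Greek yogurt with both tight: 15.96 servings and 1.207 servings → $61.85.
Cheapest feasible corner: $7.07.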